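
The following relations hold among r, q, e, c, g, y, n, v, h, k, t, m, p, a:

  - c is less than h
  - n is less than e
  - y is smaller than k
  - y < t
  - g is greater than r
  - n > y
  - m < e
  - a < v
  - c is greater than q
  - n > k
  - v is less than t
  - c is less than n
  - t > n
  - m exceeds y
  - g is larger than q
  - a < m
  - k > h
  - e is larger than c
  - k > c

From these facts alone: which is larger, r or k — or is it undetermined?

undetermined

Following every chain through k: above k we get n, e, t; below k we get q, c, y, h.
r is not reached, and no chain runs the other way from r to k.
So the given relations leave the order of k and r undetermined.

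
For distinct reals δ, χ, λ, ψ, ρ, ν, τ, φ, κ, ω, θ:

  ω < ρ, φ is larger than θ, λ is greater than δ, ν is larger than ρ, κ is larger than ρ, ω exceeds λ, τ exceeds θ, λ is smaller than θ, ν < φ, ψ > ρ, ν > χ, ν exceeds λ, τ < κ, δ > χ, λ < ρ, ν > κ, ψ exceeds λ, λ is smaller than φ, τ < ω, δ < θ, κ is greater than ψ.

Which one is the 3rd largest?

κ

Piecing the relations together gives one ordering: χ < δ < λ < θ < τ < ω < ρ < ψ < κ < ν < φ.
The 3rd largest is κ.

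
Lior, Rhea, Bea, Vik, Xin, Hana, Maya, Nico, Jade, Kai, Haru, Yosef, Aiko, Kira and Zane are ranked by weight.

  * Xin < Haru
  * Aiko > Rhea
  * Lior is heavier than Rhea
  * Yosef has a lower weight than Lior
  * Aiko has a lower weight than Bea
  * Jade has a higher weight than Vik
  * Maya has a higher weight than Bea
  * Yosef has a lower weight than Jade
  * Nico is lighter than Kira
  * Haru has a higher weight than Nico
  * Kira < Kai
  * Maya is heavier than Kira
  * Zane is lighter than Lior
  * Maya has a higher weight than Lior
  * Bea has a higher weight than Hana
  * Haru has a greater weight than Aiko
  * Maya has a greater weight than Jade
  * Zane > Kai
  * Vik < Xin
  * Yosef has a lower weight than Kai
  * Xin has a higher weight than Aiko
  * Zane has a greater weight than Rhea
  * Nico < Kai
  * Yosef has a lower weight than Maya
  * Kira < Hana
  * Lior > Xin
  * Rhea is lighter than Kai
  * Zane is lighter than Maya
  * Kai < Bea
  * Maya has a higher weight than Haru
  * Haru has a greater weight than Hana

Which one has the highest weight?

Maya

Chaining downward from Maya: directly below it, Yosef, Kira, Bea, Zane, Lior, Jade, Haru; then Nico, Rhea, Hana, Kai, Aiko, Vik, Xin.
That covers every other element, and nothing is given above Maya, so Maya is the highest weight.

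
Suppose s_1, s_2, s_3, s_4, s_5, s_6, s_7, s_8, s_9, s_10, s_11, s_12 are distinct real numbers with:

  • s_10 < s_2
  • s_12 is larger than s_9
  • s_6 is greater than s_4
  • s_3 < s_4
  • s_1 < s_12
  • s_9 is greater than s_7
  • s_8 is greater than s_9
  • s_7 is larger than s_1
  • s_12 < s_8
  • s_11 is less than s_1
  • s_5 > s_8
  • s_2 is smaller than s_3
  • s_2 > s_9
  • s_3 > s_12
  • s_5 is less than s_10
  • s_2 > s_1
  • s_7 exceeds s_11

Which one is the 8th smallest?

Piecing the relations together gives one ordering: s_11 < s_1 < s_7 < s_9 < s_12 < s_8 < s_5 < s_10 < s_2 < s_3 < s_4 < s_6.
Counting 8 from the smallest end gives s_10.

s_10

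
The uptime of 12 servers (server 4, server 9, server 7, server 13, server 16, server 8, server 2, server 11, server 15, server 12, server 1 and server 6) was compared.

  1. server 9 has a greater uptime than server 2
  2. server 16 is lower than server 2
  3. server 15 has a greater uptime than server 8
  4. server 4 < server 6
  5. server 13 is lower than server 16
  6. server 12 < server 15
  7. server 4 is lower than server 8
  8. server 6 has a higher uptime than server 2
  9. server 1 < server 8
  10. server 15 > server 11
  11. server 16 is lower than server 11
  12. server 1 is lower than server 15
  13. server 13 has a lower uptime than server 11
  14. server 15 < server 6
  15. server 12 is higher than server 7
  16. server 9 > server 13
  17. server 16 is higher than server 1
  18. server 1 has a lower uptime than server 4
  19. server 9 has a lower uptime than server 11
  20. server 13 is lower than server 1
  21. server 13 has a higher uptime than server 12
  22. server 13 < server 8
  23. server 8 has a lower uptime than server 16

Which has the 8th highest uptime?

server 4

Piecing the relations together gives one ordering: server 7 < server 12 < server 13 < server 1 < server 4 < server 8 < server 16 < server 2 < server 9 < server 11 < server 15 < server 6.
The 8th largest is server 4.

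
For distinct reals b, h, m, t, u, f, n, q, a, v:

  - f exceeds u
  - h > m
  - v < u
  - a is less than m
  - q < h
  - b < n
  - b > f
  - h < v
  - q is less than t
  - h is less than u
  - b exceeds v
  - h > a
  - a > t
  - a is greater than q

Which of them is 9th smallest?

b

The consecutive relations fix a unique order: q < t < a < m < h < v < u < f < b < n.
Counting 9 from the smallest end gives b.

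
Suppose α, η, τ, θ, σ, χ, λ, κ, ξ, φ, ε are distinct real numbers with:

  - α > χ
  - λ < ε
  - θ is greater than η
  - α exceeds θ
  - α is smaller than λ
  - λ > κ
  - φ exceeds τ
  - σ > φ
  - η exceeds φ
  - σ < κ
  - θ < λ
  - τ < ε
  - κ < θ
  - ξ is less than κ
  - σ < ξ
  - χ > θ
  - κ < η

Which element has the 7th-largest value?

κ

Piecing the relations together gives one ordering: τ < φ < σ < ξ < κ < η < θ < χ < α < λ < ε.
Counting 7 from the largest end gives κ.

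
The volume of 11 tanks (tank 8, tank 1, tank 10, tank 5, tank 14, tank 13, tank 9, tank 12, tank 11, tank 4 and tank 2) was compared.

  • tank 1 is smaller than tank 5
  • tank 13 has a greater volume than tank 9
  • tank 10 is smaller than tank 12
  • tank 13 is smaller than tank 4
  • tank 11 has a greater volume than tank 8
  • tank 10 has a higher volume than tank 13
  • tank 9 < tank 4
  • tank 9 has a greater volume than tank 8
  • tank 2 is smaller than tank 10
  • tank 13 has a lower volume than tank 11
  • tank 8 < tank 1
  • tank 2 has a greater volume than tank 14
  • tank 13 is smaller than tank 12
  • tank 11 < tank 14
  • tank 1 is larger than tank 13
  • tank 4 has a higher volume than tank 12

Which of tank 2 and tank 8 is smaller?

The relevant relations are tank 8 < tank 9; tank 9 < tank 13; tank 13 < tank 11; tank 11 < tank 14; tank 14 < tank 2.
Together: tank 8 < tank 9 < tank 13 < tank 11 < tank 14 < tank 2.
So tank 8 < tank 2; tank 8 is the smaller of the two.

tank 8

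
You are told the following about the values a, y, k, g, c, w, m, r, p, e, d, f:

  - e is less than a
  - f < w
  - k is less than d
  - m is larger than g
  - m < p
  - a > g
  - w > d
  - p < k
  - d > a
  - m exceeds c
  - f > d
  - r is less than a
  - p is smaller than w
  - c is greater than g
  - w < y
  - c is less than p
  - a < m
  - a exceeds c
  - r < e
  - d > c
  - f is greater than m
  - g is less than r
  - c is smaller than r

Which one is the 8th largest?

Piecing the relations together gives one ordering: g < c < r < e < a < m < p < k < d < f < w < y.
Counting 8 from the largest end gives a.

a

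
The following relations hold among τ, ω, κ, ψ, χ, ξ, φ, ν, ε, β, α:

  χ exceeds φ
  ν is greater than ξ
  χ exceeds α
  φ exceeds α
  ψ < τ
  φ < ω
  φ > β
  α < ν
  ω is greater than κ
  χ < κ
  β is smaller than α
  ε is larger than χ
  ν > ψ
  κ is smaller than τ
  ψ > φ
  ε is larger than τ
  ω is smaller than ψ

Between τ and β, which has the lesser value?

β

Link the given pairs in sequence: β < α; α < φ; φ < χ; χ < κ; κ < ω; ω < ψ; ψ < τ.
Chaining these gives β < α < φ < χ < κ < ω < ψ < τ.
So β < τ; β is the smaller of the two.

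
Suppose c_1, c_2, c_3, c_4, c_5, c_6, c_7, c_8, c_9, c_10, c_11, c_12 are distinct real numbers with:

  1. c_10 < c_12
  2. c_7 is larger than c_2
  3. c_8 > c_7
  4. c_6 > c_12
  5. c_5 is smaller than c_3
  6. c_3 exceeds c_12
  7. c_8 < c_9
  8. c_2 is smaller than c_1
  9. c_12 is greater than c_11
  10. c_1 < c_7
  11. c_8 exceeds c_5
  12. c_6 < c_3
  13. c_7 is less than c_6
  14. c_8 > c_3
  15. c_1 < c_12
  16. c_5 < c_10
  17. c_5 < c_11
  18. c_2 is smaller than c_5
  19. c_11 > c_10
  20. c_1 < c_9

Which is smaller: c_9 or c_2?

c_2

c_2 < c_5 < c_10 < c_12 < c_6 < c_3 < c_8 < c_9, by transitivity through c_5, c_10, c_12, c_6, c_3, c_8.
So c_2 < c_9; c_2 is the smaller of the two.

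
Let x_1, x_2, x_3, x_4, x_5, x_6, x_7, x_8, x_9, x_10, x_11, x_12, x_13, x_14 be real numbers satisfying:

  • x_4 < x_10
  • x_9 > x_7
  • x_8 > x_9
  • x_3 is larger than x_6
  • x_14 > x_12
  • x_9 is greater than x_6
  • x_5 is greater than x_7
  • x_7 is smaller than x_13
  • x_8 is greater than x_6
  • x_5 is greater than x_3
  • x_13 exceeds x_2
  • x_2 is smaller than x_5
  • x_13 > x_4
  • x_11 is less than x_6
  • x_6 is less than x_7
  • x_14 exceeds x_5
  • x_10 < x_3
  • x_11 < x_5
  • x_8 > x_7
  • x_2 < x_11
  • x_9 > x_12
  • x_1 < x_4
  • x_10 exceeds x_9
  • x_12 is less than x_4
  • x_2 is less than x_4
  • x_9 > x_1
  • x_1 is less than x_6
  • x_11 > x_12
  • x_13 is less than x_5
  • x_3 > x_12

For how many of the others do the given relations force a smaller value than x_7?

Directly below x_7: x_6.
One step further: x_1, x_11 (3 so far).
One step further: x_2, x_12 (5 so far).
No other element is forced below x_7 by the given relations, so the count is 5.

5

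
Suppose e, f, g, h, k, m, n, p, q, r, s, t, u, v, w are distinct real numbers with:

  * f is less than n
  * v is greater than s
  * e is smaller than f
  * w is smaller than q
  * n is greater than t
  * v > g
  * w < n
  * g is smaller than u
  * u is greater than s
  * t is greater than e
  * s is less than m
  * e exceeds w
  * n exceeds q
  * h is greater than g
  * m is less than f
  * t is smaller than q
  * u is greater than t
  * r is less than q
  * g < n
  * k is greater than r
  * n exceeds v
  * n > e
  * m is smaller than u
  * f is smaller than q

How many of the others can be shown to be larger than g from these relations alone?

4

From g the given relations immediately reach h, v, n, u.
Nothing else is reachable above g; 4 in all.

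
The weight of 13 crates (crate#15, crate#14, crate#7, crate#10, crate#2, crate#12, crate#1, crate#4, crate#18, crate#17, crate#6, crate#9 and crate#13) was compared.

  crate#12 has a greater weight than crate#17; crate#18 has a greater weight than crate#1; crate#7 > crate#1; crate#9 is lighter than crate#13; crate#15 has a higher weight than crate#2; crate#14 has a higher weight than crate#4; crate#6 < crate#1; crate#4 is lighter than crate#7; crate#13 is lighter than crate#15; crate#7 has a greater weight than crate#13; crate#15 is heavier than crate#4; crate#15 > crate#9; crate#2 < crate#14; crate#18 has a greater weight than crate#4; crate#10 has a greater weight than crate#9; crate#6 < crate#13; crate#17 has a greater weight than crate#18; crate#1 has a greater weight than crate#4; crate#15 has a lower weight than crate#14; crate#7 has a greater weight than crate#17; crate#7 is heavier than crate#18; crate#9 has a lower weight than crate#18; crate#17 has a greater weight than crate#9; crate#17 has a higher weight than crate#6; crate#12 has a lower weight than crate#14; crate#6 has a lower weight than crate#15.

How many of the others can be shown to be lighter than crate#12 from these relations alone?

6

The elements the relations force below crate#12 are crate#9, crate#4, crate#6, crate#1, crate#18, crate#17 — no chain reaches any other.
That is 6.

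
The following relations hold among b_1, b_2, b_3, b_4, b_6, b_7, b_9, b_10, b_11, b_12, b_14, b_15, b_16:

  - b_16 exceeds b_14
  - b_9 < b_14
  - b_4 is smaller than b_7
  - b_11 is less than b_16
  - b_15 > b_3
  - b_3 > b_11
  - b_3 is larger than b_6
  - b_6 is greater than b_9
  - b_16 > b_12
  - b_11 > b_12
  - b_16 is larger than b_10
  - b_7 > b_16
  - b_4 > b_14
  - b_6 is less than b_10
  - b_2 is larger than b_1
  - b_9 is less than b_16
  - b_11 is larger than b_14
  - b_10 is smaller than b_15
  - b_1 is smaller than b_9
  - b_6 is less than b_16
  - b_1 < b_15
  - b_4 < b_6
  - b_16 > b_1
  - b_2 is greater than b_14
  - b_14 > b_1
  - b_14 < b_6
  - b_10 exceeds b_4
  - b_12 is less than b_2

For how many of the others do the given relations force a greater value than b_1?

The elements the relations force above b_1 are b_9, b_14, b_4, b_11, b_6, b_3, b_10, b_2, b_16, b_7, b_15 — no chain reaches any other.
That is 11.

11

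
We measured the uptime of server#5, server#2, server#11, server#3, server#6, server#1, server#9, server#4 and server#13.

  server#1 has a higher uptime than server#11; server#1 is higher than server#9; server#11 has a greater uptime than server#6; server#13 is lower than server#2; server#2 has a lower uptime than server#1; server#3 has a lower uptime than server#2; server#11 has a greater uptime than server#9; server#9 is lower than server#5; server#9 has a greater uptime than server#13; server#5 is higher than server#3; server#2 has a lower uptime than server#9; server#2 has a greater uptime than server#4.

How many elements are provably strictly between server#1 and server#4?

Chaining upward from server#4 reaches: server#2, server#9, server#11, server#5.
Chaining downward from server#1 reaches: server#13, server#3, server#2, server#6, server#9, server#11.
Strictly between server#4 and server#1 are those in both lists: server#2, server#9, server#11 — 3 elements.

3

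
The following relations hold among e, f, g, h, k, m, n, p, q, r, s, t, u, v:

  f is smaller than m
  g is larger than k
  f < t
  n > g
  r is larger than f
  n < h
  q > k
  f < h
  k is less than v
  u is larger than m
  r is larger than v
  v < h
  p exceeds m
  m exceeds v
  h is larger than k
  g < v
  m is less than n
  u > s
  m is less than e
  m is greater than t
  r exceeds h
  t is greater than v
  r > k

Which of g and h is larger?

h

g < v < t < m < n < h, by transitivity through v, t, m, n.
So g < h; h is the larger of the two.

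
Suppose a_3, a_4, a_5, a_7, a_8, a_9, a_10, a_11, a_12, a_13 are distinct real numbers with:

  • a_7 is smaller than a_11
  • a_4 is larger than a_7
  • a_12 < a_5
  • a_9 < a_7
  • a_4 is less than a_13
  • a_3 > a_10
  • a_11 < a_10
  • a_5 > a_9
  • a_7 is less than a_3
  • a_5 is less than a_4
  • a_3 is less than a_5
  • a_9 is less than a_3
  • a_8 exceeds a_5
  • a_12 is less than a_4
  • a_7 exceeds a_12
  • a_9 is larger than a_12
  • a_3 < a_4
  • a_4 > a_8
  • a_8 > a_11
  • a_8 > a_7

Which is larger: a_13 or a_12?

a_13

a_12 < a_9 and a_9 < a_7 give a_12 < a_7.
With a_7 < a_11: a_12 < a_9 < a_7 < a_11.
With a_11 < a_10: a_12 < a_9 < a_7 < a_11 < a_10.
With a_10 < a_3: a_12 < a_9 < a_7 < a_11 < a_10 < a_3.
With a_3 < a_5: a_12 < a_9 < a_7 < a_11 < a_10 < a_3 < a_5.
With a_5 < a_8: a_12 < a_9 < a_7 < a_11 < a_10 < a_3 < a_5 < a_8.
Then a_8 < a_4 extends the chain to a_4.
With a_4 < a_13: a_12 < a_9 < a_7 < a_11 < a_10 < a_3 < a_5 < a_8 < a_4 < a_13.
So a_12 < a_13; a_13 is the larger of the two.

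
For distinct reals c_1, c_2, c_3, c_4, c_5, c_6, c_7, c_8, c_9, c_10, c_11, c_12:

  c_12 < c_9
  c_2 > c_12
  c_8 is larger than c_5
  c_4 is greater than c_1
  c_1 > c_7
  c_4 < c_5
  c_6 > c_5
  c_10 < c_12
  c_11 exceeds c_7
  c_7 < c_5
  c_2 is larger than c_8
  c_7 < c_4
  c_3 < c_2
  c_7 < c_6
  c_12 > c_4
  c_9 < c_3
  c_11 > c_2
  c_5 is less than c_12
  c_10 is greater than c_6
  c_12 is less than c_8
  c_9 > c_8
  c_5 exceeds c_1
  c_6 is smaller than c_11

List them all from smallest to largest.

Each adjacent pair is fixed by a given relation: c_7 < c_1; c_1 < c_4; c_4 < c_5; c_5 < c_6; c_6 < c_10; c_10 < c_12; c_12 < c_8; c_8 < c_9; c_9 < c_3; c_3 < c_2; c_2 < c_11. Chaining them end to end gives the full order.

c_7 < c_1 < c_4 < c_5 < c_6 < c_10 < c_12 < c_8 < c_9 < c_3 < c_2 < c_11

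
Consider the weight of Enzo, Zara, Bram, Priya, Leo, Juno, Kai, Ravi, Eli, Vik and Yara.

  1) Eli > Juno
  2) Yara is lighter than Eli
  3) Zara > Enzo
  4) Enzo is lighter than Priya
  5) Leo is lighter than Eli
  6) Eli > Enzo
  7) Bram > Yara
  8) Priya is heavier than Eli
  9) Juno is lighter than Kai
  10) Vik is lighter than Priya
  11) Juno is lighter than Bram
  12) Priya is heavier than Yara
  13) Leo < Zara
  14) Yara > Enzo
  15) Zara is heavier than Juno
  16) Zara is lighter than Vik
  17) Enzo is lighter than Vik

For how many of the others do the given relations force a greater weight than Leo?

From Leo the given relations immediately reach Eli, Zara.
From those, Vik, Priya — 4 in total.
Nothing else is reachable above Leo; 4 in all.

4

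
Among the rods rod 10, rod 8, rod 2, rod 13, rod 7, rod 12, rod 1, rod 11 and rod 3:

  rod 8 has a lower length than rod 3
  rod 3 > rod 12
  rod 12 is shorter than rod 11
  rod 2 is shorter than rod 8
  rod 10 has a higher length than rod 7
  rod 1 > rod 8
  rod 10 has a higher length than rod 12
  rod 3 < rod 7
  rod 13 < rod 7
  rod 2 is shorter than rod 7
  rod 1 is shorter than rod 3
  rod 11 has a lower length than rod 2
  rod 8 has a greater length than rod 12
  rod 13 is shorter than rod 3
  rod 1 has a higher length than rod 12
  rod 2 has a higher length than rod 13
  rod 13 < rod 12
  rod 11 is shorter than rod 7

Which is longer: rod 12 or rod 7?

Following the relations from rod 12: rod 12 < rod 11 < rod 2 < rod 8 < rod 1 < rod 3 < rod 7.
So rod 12 < rod 7; rod 7 is the longer of the two.

rod 7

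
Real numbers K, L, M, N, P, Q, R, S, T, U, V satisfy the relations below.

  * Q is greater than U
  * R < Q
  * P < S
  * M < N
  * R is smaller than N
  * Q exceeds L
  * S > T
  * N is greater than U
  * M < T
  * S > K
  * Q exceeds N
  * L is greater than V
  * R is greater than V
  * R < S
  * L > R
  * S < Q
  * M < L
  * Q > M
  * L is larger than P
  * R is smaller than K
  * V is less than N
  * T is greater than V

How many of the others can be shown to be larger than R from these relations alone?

5

The elements the relations force above R are K, N, S, L, Q — no chain reaches any other.
That is 5.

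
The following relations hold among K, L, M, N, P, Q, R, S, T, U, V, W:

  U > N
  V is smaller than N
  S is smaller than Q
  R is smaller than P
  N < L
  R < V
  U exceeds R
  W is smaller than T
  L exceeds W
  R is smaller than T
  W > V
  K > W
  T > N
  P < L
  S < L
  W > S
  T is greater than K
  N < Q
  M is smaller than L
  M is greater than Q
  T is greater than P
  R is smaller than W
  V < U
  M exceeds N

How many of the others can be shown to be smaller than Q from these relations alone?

4

Directly below Q: S, N.
One step further: V (3 so far).
One step further: R (4 so far).
Nothing else is reachable below Q; 4 in all.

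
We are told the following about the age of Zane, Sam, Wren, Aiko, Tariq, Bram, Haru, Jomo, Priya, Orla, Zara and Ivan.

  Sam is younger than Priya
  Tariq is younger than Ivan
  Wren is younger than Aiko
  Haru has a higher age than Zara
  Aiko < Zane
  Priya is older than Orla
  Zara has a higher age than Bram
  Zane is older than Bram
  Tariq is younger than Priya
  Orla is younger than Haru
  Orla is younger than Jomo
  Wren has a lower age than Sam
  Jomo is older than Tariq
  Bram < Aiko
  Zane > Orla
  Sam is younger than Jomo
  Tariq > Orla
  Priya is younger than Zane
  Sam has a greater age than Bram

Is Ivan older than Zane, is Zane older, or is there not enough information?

undetermined

Following every chain through Ivan: below Ivan we get Orla, Tariq.
Zane is not reached, and no chain runs the other way from Zane to Ivan.
So the given relations leave the order of Ivan and Zane undetermined.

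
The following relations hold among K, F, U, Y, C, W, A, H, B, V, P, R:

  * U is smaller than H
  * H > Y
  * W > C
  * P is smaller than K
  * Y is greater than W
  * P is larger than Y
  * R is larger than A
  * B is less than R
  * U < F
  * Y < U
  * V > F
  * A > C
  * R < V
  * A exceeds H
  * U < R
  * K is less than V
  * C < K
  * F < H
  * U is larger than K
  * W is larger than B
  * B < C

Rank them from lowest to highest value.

B < C < W < Y < P < K < U < F < H < A < R < V

Each adjacent pair is fixed by a given relation: B < C; C < W; W < Y; Y < P; P < K; K < U; U < F; F < H; H < A; A < R; R < V. Chaining them end to end gives the full order.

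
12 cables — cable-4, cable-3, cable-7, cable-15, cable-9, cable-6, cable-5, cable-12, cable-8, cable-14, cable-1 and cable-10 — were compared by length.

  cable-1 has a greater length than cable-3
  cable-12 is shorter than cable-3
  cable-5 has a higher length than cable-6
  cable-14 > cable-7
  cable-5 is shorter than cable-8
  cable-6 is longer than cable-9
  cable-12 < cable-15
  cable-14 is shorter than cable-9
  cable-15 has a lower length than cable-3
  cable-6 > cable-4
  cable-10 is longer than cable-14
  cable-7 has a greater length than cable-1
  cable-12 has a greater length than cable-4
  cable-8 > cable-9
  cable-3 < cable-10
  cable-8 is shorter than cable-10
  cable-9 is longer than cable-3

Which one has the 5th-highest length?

Piecing the relations together gives one ordering: cable-4 < cable-12 < cable-15 < cable-3 < cable-1 < cable-7 < cable-14 < cable-9 < cable-6 < cable-5 < cable-8 < cable-10.
Counting 5 from the largest end gives cable-9.

cable-9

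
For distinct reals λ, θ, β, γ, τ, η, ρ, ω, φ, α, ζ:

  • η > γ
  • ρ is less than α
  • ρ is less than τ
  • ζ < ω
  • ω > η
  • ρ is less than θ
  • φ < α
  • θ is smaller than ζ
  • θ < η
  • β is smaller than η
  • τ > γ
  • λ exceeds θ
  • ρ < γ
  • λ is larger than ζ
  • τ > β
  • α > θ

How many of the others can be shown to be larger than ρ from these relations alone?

From ρ the given relations immediately reach γ, θ, τ, α.
From those, ζ, η, λ — 7 in total.
From those, ω — 8 in total.
Nothing else is reachable above ρ; 8 in all.

8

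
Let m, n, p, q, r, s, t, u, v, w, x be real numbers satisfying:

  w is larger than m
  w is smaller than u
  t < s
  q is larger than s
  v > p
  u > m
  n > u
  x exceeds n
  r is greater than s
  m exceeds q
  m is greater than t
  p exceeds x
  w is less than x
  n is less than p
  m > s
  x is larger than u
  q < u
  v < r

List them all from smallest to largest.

t < s < q < m < w < u < n < x < p < v < r

Nothing is placed below t, so it is least; from there t < s; s < q; q < m; m < w; w < u; u < n; n < x; x < p; p < v; v < r, each given directly.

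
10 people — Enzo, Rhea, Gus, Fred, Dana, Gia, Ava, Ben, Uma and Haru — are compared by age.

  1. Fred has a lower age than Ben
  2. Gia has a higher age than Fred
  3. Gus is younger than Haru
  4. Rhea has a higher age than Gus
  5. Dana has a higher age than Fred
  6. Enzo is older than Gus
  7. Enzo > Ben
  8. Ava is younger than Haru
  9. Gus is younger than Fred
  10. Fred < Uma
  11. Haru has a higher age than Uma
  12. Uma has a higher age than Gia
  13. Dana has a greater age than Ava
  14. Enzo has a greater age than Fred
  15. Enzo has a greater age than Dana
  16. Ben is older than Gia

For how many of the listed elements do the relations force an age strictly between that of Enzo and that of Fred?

Chaining upward from Fred reaches: Gia, Uma, Ben, Dana, Haru.
Chaining downward from Enzo reaches: Gus, Ava, Gia, Ben, Dana.
Strictly between Fred and Enzo are those in both lists: Gia, Ben, Dana — 3 elements.

3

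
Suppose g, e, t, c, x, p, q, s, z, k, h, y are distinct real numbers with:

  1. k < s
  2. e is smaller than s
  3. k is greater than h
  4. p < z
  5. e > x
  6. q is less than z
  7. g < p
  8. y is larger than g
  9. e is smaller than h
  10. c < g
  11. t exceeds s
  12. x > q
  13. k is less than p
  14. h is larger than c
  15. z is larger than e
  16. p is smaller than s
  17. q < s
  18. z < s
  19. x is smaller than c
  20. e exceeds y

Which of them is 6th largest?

h

Piecing the relations together gives one ordering: q < x < c < g < y < e < h < k < p < z < s < t.
Counting 6 from the largest end gives h.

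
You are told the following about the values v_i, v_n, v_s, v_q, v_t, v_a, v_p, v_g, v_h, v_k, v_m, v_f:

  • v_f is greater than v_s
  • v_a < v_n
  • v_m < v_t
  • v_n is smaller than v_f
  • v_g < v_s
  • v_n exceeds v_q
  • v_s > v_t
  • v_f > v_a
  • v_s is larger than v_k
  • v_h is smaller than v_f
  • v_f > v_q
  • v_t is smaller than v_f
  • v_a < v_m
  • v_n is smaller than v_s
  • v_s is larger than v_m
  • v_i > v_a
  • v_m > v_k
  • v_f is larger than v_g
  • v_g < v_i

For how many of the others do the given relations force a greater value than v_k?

4

From v_k the given relations immediately reach v_m, v_s.
From those, v_t, v_f — 4 in total.
Nothing else is reachable above v_k; 4 in all.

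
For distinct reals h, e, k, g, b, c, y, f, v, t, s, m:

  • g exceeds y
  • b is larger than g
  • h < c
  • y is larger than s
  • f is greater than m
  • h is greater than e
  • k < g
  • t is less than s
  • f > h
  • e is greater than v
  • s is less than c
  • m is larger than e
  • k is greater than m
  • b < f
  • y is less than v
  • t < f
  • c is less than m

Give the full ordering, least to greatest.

The consecutive links are each given: t < s; s < y; y < v; v < e; e < h; h < c; c < m; m < k; k < g; g < b; b < f.

t < s < y < v < e < h < c < m < k < g < b < f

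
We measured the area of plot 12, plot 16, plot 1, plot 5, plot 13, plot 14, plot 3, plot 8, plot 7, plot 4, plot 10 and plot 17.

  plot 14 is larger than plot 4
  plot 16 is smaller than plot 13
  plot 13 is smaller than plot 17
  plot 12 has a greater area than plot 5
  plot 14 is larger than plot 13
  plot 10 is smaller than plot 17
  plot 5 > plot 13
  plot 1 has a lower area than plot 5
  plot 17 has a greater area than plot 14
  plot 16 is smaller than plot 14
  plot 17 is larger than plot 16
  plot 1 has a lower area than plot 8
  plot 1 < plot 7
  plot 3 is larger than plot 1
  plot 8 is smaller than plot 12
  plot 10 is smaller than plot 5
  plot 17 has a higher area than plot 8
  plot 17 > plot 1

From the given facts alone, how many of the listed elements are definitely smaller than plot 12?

Directly below plot 12: plot 8, plot 5.
One step further: plot 1, plot 13, plot 10 (5 so far).
One step further: plot 16 (6 so far).
No other element is forced below plot 12 by the given relations, so the count is 6.

6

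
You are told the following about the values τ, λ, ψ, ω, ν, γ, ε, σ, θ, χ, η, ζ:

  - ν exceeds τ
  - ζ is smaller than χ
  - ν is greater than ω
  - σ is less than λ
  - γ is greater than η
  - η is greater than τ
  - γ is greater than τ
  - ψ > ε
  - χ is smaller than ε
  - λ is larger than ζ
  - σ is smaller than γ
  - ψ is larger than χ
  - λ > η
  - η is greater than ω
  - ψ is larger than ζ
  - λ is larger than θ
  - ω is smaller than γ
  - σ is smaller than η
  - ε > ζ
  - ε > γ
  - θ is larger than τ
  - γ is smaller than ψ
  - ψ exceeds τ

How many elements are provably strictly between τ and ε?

The relations place τ below ε. An element lies strictly between them when it is forced above τ and also forced below ε.
Above τ: {η, γ, θ, ν, ψ, λ}. Below ε: {ζ, ω, σ, χ, η, γ}.
Intersection: {η, γ} — 2.

2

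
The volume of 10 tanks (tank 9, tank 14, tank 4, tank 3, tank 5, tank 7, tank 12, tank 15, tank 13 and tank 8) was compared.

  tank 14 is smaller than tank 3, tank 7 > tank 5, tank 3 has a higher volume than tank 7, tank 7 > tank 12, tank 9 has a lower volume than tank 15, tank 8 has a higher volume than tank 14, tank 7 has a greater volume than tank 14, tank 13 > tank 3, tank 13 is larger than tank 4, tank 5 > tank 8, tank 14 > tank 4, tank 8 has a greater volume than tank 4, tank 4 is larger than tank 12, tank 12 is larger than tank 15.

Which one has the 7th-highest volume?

tank 4

The consecutive relations fix a unique order: tank 9 < tank 15 < tank 12 < tank 4 < tank 14 < tank 8 < tank 5 < tank 7 < tank 3 < tank 13.
The 7th largest is tank 4.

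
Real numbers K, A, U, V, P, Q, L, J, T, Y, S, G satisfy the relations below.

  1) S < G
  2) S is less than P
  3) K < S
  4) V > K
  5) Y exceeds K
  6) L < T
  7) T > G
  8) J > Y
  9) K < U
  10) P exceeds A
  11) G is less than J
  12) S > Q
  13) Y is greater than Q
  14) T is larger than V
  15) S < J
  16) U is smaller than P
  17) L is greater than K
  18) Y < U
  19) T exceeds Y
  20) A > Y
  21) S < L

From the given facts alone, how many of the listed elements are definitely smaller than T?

From T the given relations immediately reach V, Y, L, G.
From those, K, Q, S — 7 in total.
Nothing else is reachable below T; 7 in all.

7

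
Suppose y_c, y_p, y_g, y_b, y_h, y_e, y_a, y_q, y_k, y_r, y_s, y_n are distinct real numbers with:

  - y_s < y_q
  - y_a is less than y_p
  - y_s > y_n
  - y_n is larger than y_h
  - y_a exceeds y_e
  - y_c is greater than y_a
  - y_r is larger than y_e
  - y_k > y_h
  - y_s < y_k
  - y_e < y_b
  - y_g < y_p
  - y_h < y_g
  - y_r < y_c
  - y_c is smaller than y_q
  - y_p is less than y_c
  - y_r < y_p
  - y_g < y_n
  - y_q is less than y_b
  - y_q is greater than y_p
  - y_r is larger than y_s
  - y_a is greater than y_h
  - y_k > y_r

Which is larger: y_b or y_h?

y_b

The relevant relations are y_h < y_g; y_g < y_n; y_n < y_s; y_s < y_r; y_r < y_p; y_p < y_c; y_c < y_q; y_q < y_b.
Together: y_h < y_g < y_n < y_s < y_r < y_p < y_c < y_q < y_b.
So y_h < y_b; y_b is the larger of the two.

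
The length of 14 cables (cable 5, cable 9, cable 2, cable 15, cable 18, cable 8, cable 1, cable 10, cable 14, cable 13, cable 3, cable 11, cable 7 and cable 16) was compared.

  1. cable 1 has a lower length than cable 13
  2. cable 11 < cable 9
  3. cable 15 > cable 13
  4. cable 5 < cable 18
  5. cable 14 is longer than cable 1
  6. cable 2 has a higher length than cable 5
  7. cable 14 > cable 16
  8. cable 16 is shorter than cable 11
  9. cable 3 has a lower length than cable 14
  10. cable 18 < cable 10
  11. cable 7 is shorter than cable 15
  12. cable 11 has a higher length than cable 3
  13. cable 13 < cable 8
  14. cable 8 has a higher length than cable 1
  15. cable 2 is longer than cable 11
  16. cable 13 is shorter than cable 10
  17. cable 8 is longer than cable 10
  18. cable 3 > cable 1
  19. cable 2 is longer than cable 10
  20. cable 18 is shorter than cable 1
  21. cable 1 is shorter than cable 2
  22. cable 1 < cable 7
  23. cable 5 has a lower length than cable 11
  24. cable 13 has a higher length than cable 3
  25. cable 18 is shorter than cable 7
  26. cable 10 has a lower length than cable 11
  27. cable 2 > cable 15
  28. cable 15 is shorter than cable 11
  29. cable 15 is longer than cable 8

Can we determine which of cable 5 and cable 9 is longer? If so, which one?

cable 9

Chaining the given relations: cable 5 < cable 18 < cable 1 < cable 3 < cable 13 < cable 10 < cable 8 < cable 15 < cable 11 < cable 9.
So cable 9 is longer.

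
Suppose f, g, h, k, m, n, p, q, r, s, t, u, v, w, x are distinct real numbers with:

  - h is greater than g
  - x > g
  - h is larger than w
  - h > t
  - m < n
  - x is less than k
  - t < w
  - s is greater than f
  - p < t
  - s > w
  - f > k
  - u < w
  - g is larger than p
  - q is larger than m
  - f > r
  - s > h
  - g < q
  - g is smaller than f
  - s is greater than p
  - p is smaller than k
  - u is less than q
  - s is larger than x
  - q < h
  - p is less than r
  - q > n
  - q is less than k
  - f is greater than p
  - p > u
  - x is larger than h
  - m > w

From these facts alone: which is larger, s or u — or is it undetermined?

Chaining the given relations: u < p < t < w < m < n < q < h < x < k < f < s.
So s is larger.

s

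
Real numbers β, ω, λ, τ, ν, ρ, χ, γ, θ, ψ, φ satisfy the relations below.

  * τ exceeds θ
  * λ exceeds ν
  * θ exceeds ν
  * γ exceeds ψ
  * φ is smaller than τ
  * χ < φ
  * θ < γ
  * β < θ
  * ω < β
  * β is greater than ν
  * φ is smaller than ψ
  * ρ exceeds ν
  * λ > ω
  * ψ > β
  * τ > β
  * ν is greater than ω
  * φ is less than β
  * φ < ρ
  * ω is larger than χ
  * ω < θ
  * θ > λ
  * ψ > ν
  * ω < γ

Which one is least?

Chaining upward from χ: directly above it, φ, ω; then ν, λ, β, θ, τ, ψ, γ, ρ.
That covers every other element, and nothing is given below χ, so χ is the least.

χ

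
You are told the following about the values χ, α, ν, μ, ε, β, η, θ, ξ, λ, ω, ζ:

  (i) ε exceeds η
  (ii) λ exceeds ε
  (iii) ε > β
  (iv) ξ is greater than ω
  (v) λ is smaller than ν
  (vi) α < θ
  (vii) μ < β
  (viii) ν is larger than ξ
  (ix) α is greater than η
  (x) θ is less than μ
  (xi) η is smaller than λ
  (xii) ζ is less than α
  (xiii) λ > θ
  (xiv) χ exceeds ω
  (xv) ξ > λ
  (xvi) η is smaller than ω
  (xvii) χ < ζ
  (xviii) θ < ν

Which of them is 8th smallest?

Piecing the relations together gives one ordering: η < ω < χ < ζ < α < θ < μ < β < ε < λ < ξ < ν.
The 8th smallest is β.

β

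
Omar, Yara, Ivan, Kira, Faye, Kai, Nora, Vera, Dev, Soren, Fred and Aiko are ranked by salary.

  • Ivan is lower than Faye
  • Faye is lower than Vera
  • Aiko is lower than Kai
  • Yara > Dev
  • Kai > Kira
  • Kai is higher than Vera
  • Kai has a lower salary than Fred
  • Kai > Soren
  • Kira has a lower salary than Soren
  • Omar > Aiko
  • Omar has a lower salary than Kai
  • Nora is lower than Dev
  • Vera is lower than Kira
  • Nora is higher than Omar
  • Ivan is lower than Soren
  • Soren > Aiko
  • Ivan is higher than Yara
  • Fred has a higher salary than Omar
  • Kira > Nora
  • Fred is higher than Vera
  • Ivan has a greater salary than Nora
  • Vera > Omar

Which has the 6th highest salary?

Faye

The consecutive relations fix a unique order: Aiko < Omar < Nora < Dev < Yara < Ivan < Faye < Vera < Kira < Soren < Kai < Fred.
The 6th largest is Faye.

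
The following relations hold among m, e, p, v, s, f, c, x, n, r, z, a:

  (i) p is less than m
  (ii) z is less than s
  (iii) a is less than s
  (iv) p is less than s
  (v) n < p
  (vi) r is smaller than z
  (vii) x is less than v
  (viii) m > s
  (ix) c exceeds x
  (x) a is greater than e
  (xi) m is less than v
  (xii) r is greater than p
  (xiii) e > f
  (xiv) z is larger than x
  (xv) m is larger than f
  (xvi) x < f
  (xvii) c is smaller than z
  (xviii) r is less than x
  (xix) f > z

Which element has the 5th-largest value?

Chaining the given pairs: n < p < r < x < c < z < f < e < a < s < m < v.
Counting 5 from the largest end gives e.

e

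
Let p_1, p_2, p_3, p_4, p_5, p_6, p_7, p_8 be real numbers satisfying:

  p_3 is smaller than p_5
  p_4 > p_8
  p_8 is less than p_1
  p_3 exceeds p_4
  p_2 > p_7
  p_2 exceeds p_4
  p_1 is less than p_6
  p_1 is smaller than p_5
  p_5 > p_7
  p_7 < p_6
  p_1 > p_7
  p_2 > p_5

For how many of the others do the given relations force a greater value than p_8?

6

The elements the relations force above p_8 are p_4, p_3, p_1, p_5, p_6, p_2 — no chain reaches any other.
That is 6.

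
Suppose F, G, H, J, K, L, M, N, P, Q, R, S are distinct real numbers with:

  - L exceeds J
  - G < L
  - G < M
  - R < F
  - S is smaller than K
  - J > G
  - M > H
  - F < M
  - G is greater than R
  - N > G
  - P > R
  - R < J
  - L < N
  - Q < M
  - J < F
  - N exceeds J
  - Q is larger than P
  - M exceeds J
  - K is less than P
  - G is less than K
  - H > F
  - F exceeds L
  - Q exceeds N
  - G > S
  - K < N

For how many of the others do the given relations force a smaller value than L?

4

Directly below L: G, J.
One step further: R, S (4 so far).
Nothing else is reachable below L; 4 in all.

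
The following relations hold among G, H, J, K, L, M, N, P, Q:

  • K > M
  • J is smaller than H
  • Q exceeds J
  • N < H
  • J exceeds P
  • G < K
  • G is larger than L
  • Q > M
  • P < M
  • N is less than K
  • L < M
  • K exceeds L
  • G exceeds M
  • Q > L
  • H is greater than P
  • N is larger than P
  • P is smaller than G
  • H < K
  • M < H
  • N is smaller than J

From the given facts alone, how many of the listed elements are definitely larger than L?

5

Directly above L: M, G, Q, K.
One step further: H (5 so far).
Nothing else is reachable above L; 5 in all.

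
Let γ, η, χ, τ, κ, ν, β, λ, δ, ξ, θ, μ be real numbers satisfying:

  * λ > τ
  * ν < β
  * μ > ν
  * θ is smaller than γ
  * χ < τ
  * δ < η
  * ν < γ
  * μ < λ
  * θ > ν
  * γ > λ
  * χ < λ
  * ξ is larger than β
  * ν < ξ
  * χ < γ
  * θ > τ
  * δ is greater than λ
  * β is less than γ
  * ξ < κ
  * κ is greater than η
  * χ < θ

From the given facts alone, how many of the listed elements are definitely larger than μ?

5

From μ the given relations immediately reach λ.
From those, δ, γ — 3 in total.
From those, η — 4 in total.
From those, κ — 5 in total.
Nothing else is reachable above μ; 5 in all.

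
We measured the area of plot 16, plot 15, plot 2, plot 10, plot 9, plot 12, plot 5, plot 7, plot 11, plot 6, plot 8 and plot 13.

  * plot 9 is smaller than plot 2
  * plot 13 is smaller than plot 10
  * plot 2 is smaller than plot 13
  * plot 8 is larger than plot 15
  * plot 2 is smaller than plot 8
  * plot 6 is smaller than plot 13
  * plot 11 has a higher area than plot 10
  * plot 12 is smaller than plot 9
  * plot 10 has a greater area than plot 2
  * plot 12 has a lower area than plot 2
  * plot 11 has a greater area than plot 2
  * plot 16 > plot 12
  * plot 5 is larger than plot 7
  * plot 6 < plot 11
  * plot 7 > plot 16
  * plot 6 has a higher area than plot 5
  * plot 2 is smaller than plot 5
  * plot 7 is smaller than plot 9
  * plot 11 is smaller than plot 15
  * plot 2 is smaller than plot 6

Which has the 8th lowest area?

plot 13

Piecing the relations together gives one ordering: plot 12 < plot 16 < plot 7 < plot 9 < plot 2 < plot 5 < plot 6 < plot 13 < plot 10 < plot 11 < plot 15 < plot 8.
Counting 8 from the smallest end gives plot 13.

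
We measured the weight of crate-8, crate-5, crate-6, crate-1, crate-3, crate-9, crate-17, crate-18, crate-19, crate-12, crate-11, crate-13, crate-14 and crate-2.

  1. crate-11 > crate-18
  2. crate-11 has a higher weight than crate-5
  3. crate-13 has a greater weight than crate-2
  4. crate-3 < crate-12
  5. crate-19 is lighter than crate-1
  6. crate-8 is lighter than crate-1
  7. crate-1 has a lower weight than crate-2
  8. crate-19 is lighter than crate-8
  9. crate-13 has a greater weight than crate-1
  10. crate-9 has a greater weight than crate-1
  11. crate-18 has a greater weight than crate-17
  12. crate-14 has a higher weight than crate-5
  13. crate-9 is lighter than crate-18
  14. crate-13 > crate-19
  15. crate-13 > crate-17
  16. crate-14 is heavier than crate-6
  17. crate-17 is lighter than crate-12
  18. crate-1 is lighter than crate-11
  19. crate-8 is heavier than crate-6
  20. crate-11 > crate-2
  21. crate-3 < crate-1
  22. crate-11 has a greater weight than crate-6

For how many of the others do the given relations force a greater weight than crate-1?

From crate-1 the given relations immediately reach crate-2, crate-13, crate-9, crate-11.
From those, crate-18 — 5 in total.
Nothing else is reachable above crate-1; 5 in all.

5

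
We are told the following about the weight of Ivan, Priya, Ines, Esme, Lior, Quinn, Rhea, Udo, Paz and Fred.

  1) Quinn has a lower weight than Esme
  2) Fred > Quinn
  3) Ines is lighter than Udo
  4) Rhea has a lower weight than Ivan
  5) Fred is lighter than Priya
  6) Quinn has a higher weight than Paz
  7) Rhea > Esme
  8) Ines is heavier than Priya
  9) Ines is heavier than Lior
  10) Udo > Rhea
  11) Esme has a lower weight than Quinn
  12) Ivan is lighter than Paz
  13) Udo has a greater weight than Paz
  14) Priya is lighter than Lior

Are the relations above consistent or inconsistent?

Chaining the given relations yields Esme < Rhea < Ivan < Paz < Quinn, so Esme < Quinn. But one relation states Quinn < Esme. These cannot both hold.

inconsistent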